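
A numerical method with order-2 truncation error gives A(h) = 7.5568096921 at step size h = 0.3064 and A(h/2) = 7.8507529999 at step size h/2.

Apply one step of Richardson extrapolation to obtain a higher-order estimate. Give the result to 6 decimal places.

Order 2 gives 2^r = 4 and 2^r − 1 = 3.
2^2*A(h/2) = 31.4030119996; minus A(h) gives 23.8462023075.
(4*7.8507529999 − 7.5568096921)/(4 − 1) = 7.9487341025
Shift from A(h/2): +0.0979811026.

7.948734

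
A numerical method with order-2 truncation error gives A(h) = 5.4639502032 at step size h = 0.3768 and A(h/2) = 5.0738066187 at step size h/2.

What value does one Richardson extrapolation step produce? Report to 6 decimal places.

4.943759

Order 2 gives 2^r = 4 and 2^r − 1 = 3.
Numerator 4 × A(h/2) − A(h) = 4 × 5.0738066187 − 5.4639502032 = 14.8312762716
Denominator 4 − 1 = 3.
R = 14.8312762716/3 = 4.9437587572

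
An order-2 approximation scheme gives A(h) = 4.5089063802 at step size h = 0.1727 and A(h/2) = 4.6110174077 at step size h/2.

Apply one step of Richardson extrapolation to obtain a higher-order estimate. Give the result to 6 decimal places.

r = 2: numerator weight 4, denominator 3.
Numerator 4·A(h/2) − A(h) = 4·4.6110174077 − 4.5089063802 = 13.9351632506
Extrapolated: 13.9351632506 / 3 = 4.6450544169
Shift from A(h/2): +0.0340370092.

4.645054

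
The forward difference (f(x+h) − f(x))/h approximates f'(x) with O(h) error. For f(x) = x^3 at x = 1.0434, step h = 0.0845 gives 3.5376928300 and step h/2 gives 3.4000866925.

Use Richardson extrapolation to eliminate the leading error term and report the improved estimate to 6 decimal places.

3.262481

r = 1: numerator weight 2, denominator 1.
Numerator 2·A(h/2) − A(h) = 2·3.4000866925 − 3.5376928300 = 3.2624805550
3.2624805550 ÷ 1 = 3.2624805550
Correction |R − A(h/2)| = 1.376e-01; gap |A(h/2) − A(h)| = 1.376e-01.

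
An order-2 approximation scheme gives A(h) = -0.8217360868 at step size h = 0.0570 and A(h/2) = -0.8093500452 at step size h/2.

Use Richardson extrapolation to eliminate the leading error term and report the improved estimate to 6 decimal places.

The method has order 2: 2^2 = 4.
2^2 × A(h/2) = -3.2374001808; minus A(h) gives -2.4156640940.
(-2.4156640940) ÷ 3 = -0.8052213647
Shift from A(h/2): +0.0041286805.

-0.805221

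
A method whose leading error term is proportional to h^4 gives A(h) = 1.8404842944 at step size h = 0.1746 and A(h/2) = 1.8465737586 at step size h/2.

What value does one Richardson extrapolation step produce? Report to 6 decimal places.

1.846980

Order 4 gives 2^r = 16 and 2^r − 1 = 15.
16 × 1.8465737586 − 1.8404842944 = 27.7046958432
R = 27.7046958432/15 = 1.8469797229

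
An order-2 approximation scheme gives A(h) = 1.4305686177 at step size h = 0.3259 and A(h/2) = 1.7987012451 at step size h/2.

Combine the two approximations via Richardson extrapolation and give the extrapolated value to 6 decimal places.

Method order is 2; weight 2^2 = 4.
4*1.7987012451 = 7.1948049804; subtract 1.4305686177 → 5.7642363627
(4*1.7987012451 − 1.4305686177)/(4 − 1) = 1.9214121209
Shift from A(h/2): +0.1227108758.

1.921412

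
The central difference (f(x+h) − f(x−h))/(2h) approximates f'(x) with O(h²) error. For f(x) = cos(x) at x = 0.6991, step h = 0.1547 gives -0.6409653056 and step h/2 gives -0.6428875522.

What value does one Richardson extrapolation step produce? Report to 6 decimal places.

Leading term ∝ h^2; use weight 4 = 2^2.
A(h/2) − A(h) = -0.6428875522 − (-0.6409653056) = -0.0019222466
Divide by 2^2 − 1 = 3: (-0.0019222466)/3 = -0.0006407489
R = -0.6428875522 − 0.0006407489 = -0.6435283011

-0.643528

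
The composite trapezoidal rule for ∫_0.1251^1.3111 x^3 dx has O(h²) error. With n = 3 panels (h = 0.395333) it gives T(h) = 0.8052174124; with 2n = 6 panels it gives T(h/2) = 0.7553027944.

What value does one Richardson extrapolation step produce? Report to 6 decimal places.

0.738665

Order 2 gives 2^r = 4 and 2^r − 1 = 3.
4 × 0.7553027944 − 0.8052174124 = 2.2159937652
Denominator 4 − 1 = 3.
(4 × 0.7553027944 − 0.8052174124)/(4 − 1) = 0.7386645884
Gap between inputs: 4.991e-02; correction applied: −0.0166382060.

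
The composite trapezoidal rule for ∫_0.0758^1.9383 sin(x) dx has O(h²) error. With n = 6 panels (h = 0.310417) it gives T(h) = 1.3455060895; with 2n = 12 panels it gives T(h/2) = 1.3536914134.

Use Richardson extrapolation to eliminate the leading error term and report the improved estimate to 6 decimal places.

1.356420

With r = 2 the leading error scales as h^2, so the weight is 2^2 = 4.
A(h/2) − A(h) = 1.3536914134 − 1.3455060895 = 0.0081853239
Correction (A(h/2) − A(h))/(4 − 1) = 0.0081853239/3 = 0.0027284413
R = A(h/2) + (A(h/2) − A(h))/3 = 1.3536914134 + 0.0027284413 = 1.3564198547
Shift from A(h/2): +0.0027284413.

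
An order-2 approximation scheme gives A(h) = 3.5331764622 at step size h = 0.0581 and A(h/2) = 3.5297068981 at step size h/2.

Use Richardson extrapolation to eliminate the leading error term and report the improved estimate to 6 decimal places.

r = 2: numerator weight 4, denominator 3.
2^2*A(h/2) = 14.1188275924; minus A(h) gives 10.5856511302.
R = 10.5856511302/3 = 3.5285503767
Shift from A(h/2): −0.0011565214.

3.528550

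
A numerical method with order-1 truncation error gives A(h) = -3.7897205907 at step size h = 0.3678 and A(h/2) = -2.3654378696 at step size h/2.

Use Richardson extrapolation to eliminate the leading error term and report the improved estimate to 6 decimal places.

-0.941155

Leading term ∝ h^1; use weight 2 = 2^1.
2*(-2.3654378696) − (-3.7897205907) = -0.9411551485
(-0.9411551485) ÷ 1 = -0.9411551485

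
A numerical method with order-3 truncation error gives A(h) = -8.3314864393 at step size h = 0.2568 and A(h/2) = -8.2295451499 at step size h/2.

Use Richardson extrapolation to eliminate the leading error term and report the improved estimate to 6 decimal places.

r = 3: numerator weight 8, denominator 7.
Top: 8(-8.2295451499) − (-8.3314864393) = -57.5048747599
(8·(-8.2295451499) − (-8.3314864393))/(8 − 1) = -8.2149821086
Gap between inputs: 1.019e-01; correction applied: +0.0145630413.

-8.214982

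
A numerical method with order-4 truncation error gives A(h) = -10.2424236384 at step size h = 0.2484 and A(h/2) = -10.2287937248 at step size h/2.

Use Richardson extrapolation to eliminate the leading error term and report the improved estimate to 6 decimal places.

r = 4, so 2^r = 16.
Weighted: (-163.6606995968) − (-10.2424236384) = -153.4182759584
(16×(-10.2287937248) − (-10.2424236384))/(16 − 1) = -10.2278850639
Shift from A(h/2): +0.0009086609.

-10.227885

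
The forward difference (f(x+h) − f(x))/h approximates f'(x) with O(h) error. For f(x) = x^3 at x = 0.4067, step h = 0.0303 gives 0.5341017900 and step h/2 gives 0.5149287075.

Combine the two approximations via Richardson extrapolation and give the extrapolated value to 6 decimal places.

0.495756

r = 1, so 2^r = 2.
Weighted: 1.0298574150 − 0.5341017900 = 0.4957556250
Divide by 2^1 − 1 = 1.
(2·0.5149287075 − 0.5341017900)/(2 − 1) = 0.4957556250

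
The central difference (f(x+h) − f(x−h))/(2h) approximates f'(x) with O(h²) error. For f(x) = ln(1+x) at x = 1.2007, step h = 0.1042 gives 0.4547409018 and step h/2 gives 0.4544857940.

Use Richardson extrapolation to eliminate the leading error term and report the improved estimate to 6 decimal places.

0.454401

The method has order 2: 2^2 = 4.
Top: 4(0.4544857940) − (0.4547409018) = 1.3632022742
Denominator 4 − 1 = 3.
1.3632022742 ÷ 3 = 0.4544007581
Gap between inputs: 2.551e-04; correction applied: −0.0000850359.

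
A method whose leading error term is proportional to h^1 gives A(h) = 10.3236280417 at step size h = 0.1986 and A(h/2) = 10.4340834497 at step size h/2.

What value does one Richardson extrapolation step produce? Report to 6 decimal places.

Leading term ∝ h^1; use weight 2 = 2^1.
Numerator 2*A(h/2) − A(h) = 2*10.4340834497 − 10.3236280417 = 10.5445388577
Divide by 2^1 − 1 = 1.
Extrapolated: 10.5445388577 / 1 = 10.5445388577
Gap between inputs: 1.105e-01; correction applied: +0.1104554080.

10.544539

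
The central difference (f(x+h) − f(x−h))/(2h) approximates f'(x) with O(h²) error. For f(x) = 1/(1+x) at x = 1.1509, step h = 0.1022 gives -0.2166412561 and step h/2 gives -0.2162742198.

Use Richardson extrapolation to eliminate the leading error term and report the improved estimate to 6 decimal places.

-0.216152

The method has order 2: 2^2 = 4.
Top: 4(-0.2162742198) − (-0.2166412561) = -0.6484556231
Denominator 4 − 1 = 3.
So the Richardson estimate is -0.2161518744.
Shift from A(h/2): +0.0001223454.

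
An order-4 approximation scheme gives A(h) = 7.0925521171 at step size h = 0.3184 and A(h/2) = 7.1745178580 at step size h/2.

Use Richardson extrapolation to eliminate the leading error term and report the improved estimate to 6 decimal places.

7.179982

Error is O(h^4); halving h shrinks it by 2^4 = 16.
Difference of the inputs: 7.1745178580 − 7.0925521171 = 0.0819657409
Divide by 2^4 − 1 = 15: 0.0819657409/15 = 0.0054643827
R = A(h/2) + (A(h/2) − A(h))/15 = 7.1745178580 + 0.0054643827 = 7.1799822407
Gap between inputs: 8.197e-02; correction applied: +0.0054643827.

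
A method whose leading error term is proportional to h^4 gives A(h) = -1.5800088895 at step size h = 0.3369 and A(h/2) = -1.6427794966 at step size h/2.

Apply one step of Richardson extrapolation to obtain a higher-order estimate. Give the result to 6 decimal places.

-1.646964

The method has order 4: 2^4 = 16.
Difference of the inputs: -1.6427794966 − (-1.5800088895) = -0.0627706071
Correction (A(h/2) − A(h))/(16 − 1) = (-0.0627706071)/15 = -0.0041847071
R = A(h/2) + (A(h/2) − A(h))/15 = -1.6427794966 − 0.0041847071 = -1.6469642037
Gap between inputs: 6.277e-02; correction applied: −0.0041847071.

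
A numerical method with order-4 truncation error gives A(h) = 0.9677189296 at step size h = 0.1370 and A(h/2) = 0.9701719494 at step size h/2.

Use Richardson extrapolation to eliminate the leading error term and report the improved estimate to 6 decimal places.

r = 4: numerator weight 16, denominator 15.
A(h/2) − A(h) = 0.9701719494 − 0.9677189296 = 0.0024530198
Correction (A(h/2) − A(h))/(16 − 1) = 0.0024530198/15 = 0.0001635347
R = A(h/2) + (A(h/2) − A(h))/15 = 0.9701719494 + 0.0001635347 = 0.9703354841

0.970335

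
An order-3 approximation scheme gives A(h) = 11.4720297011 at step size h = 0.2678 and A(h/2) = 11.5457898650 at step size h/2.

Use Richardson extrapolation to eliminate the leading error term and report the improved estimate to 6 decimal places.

With r = 3 the leading error scales as h^3, so the weight is 2^3 = 8.
8·11.5457898650 = 92.3663189200; subtract 11.4720297011 → 80.8942892189
Extrapolated: 80.8942892189 / 7 = 11.5563270313
Correction |R − A(h/2)| = 1.054e-02; gap |A(h/2) − A(h)| = 7.376e-02.

11.556327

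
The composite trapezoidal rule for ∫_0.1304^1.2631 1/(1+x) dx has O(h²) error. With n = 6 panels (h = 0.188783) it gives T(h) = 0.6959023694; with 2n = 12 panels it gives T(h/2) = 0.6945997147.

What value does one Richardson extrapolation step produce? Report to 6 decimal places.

0.694165

r = 2: numerator weight 4, denominator 3.
4 × 0.6945997147 = 2.7783988588; subtract 0.6959023694 → 2.0824964894
Divide by 2^2 − 1 = 3.
2.0824964894 ÷ 3 = 0.6941654965
Correction |R − A(h/2)| = 4.342e-04; gap |A(h/2) − A(h)| = 1.303e-03.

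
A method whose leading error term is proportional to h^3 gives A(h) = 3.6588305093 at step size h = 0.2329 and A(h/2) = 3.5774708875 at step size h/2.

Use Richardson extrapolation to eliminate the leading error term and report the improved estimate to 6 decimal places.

Order 3 gives 2^r = 8 and 2^r − 1 = 7.
8*3.5774708875 − 3.6588305093 = 24.9609365907
Denominator 8 − 1 = 7.
Extrapolated: 24.9609365907 / 7 = 3.5658480844

3.565848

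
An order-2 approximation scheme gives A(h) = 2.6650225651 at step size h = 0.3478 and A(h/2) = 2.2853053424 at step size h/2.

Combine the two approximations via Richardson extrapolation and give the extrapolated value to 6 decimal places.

2.158733

Method order is 2; weight 2^2 = 4.
Top: 4(2.2853053424) − (2.6650225651) = 6.4761988045
Divide by 2^2 − 1 = 3.
Result: 2.1587329348
Gap between inputs: 3.797e-01; correction applied: −0.1265724076.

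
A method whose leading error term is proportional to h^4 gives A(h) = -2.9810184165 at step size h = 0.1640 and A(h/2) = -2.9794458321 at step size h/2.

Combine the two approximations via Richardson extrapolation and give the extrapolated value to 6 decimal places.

r = 4: numerator weight 16, denominator 15.
16·(-2.9794458321) = -47.6711333136; subtract (-2.9810184165) → -44.6901148971
Divide by 2^4 − 1 = 15.
R = (-44.6901148971)/15 = -2.9793409931
Gap between inputs: 1.573e-03; correction applied: +0.0001048390.

-2.979341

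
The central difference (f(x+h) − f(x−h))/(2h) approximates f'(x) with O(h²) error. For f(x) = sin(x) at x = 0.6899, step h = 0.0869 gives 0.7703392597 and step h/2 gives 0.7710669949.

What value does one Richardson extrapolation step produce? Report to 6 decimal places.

0.771310

The method has order 2: 2^2 = 4.
4*0.7710669949 = 3.0842679796; 3.0842679796 − 0.7703392597 = 2.3139287199
Denominator 4 − 1 = 3.
So the Richardson estimate is 0.7713095733.
Gap between inputs: 7.277e-04; correction applied: +0.0002425784.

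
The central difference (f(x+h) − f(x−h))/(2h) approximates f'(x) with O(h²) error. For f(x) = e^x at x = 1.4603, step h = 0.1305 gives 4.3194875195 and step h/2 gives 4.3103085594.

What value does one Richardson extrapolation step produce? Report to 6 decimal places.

Error is O(h^2); halving h shrinks it by 2^2 = 4.
Difference of the inputs: 4.3103085594 − 4.3194875195 = -0.0091789601
Correction (A(h/2) − A(h))/(4 − 1) = (-0.0091789601)/3 = -0.0030596534
R = 4.3103085594 − 0.0030596534 = 4.3072489060
Correction |R − A(h/2)| = 3.060e-03; gap |A(h/2) − A(h)| = 9.179e-03.

4.307249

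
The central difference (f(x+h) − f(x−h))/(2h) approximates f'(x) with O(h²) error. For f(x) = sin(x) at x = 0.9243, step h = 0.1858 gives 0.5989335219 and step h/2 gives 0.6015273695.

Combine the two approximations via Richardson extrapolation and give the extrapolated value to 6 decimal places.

Error is O(h^2); halving h shrinks it by 2^2 = 4.
4 × 0.6015273695 = 2.4061094780; subtract 0.5989335219 → 1.8071759561
Divide by 2^2 − 1 = 3.
So the Richardson estimate is 0.6023919854.
Shift from A(h/2): +0.0008646159.

0.602392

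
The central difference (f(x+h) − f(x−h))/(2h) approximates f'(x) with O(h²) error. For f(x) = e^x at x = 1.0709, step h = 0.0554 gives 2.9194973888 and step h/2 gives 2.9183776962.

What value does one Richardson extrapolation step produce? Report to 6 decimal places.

2.918004

With r = 2 the leading error scales as h^2, so the weight is 2^2 = 4.
4×2.9183776962 = 11.6735107848; 11.6735107848 − 2.9194973888 = 8.7540133960
R = 8.7540133960/3 = 2.9180044653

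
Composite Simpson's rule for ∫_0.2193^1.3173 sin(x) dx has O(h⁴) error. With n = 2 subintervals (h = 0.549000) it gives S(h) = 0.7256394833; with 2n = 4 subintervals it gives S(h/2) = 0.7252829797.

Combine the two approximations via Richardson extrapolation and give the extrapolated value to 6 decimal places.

0.725259

Order 4 gives 2^r = 16 and 2^r − 1 = 15.
Weighted: 11.6045276752 − 0.7256394833 = 10.8788881919
Divide by 2^4 − 1 = 15.
Extrapolated: 10.8788881919 / 15 = 0.7252592128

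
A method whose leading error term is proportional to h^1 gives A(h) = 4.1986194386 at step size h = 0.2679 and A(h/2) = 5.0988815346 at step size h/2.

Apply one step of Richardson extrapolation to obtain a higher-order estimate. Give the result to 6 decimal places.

Error is O(h^1); halving h shrinks it by 2^1 = 2.
Difference of the inputs: 5.0988815346 − 4.1986194386 = 0.9002620960
Divide by 2^1 − 1 = 1: 0.9002620960/1 = 0.9002620960
R = A(h/2) + (A(h/2) − A(h))/1 = 5.0988815346 + 0.9002620960 = 5.9991436306

5.999144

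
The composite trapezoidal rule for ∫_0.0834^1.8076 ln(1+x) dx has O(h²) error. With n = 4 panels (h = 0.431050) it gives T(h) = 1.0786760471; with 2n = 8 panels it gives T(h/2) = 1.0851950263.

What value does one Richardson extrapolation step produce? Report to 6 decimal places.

With r = 2 the leading error scales as h^2, so the weight is 2^2 = 4.
Numerator 4 × A(h/2) − A(h) = 4 × 1.0851950263 − 1.0786760471 = 3.2621040581
3.2621040581 ÷ 3 = 1.0873680194
Gap between inputs: 6.519e-03; correction applied: +0.0021729931.

1.087368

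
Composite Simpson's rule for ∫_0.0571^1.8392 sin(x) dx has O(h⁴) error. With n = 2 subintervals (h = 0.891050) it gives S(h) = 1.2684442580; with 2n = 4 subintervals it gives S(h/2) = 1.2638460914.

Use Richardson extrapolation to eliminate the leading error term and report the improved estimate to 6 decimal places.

1.263540

Order 4 gives 2^r = 16 and 2^r − 1 = 15.
16*1.2638460914 = 20.2215374624; 20.2215374624 − 1.2684442580 = 18.9530932044
(16*1.2638460914 − 1.2684442580)/(16 − 1) = 1.2635395470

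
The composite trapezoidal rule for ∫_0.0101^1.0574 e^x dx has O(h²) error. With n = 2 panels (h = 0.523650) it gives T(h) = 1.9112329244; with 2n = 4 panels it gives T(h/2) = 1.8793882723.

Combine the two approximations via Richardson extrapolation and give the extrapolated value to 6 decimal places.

Method order is 2; weight 2^2 = 4.
Difference of the inputs: 1.8793882723 − 1.9112329244 = -0.0318446521
Divide by 2^2 − 1 = 3: (-0.0318446521)/3 = -0.0106148840
R = A(h/2) + (A(h/2) − A(h))/3 = 1.8793882723 − 0.0106148840 = 1.8687733883

1.868773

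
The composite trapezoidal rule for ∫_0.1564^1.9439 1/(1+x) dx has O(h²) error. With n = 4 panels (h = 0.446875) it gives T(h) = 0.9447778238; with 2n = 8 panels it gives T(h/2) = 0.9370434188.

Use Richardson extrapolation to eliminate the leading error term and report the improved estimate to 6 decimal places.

The method has order 2: 2^2 = 4.
4*0.9370434188 = 3.7481736752; 3.7481736752 − 0.9447778238 = 2.8033958514
Denominator 4 − 1 = 3.
Extrapolated: 2.8033958514 / 3 = 0.9344652838

0.934465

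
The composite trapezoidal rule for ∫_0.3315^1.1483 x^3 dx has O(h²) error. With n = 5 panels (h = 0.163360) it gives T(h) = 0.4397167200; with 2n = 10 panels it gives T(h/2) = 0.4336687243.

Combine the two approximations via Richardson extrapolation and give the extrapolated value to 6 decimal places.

0.431653

r = 2, so 2^r = 4.
4·0.4336687243 = 1.7346748972; subtract 0.4397167200 → 1.2949581772
(4·0.4336687243 − 0.4397167200)/(4 − 1) = 0.4316527257
Correction |R − A(h/2)| = 2.016e-03; gap |A(h/2) − A(h)| = 6.048e-03.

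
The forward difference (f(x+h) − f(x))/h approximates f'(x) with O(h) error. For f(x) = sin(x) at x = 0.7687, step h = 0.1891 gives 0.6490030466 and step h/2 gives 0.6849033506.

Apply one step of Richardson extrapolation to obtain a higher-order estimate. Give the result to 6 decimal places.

0.720804

r = 1, so 2^r = 2.
2^1*A(h/2) = 1.3698067012; minus A(h) gives 0.7208036546.
Extrapolated: 0.7208036546 / 1 = 0.7208036546
Shift from A(h/2): +0.0359003040.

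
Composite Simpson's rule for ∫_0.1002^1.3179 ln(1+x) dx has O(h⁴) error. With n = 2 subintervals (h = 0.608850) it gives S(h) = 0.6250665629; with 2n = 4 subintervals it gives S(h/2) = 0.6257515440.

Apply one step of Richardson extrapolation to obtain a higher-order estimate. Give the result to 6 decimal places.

0.625797

r = 4: numerator weight 16, denominator 15.
Numerator 16 × A(h/2) − A(h) = 16 × 0.6257515440 − 0.6250665629 = 9.3869581411
Divide by 2^4 − 1 = 15.
So the Richardson estimate is 0.6257972094.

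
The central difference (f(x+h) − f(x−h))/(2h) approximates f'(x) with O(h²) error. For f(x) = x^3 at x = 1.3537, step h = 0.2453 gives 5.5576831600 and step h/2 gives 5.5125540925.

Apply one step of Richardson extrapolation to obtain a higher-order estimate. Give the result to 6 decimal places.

5.497511

Method order is 2; weight 2^2 = 4.
Numerator 4×A(h/2) − A(h) = 4×5.5125540925 − 5.5576831600 = 16.4925332100
(4×5.5125540925 − 5.5576831600)/(4 − 1) = 5.4975110700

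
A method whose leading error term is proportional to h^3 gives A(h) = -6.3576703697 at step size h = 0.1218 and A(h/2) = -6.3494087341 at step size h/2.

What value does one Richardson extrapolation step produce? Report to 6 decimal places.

-6.348229

r = 3, so 2^r = 8.
Difference of the inputs: -6.3494087341 − (-6.3576703697) = 0.0082616356
Divide by 2^3 − 1 = 7: 0.0082616356/7 = 0.0011802337
R = -6.3494087341 + 0.0011802337 = -6.3482285004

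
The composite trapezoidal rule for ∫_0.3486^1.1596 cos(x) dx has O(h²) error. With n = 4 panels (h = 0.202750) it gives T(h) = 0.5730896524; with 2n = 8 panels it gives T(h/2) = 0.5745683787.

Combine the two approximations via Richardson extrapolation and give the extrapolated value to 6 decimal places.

Order 2 gives 2^r = 4 and 2^r − 1 = 3.
Numerator 4·A(h/2) − A(h) = 4·0.5745683787 − 0.5730896524 = 1.7251838624
Divide by 2^2 − 1 = 3.
1.7251838624 ÷ 3 = 0.5750612875
Correction |R − A(h/2)| = 4.929e-04; gap |A(h/2) − A(h)| = 1.479e-03.

0.575061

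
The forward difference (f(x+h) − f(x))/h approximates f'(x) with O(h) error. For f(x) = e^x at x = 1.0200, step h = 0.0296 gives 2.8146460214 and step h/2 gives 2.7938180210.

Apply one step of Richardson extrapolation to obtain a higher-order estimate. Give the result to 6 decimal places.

Method order is 1; weight 2^1 = 2.
2^1*A(h/2) = 5.5876360420; minus A(h) gives 2.7729900206.
2.7729900206 ÷ 1 = 2.7729900206

2.772990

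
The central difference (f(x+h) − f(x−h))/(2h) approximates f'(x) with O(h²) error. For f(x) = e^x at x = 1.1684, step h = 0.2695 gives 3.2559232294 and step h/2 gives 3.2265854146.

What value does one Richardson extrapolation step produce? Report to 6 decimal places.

Order 2 gives 2^r = 4 and 2^r − 1 = 3.
Numerator 4×A(h/2) − A(h) = 4×3.2265854146 − 3.2559232294 = 9.6504184290
9.6504184290 ÷ 3 = 3.2168061430
Correction |R − A(h/2)| = 9.779e-03; gap |A(h/2) − A(h)| = 2.934e-02.

3.216806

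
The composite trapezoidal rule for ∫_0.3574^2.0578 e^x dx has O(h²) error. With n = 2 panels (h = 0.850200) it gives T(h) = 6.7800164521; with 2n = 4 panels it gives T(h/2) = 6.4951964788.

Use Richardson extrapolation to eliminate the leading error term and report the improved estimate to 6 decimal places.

Error is O(h^2); halving h shrinks it by 2^2 = 4.
4 × 6.4951964788 = 25.9807859152; 25.9807859152 − 6.7800164521 = 19.2007694631
Extrapolated: 19.2007694631 / 3 = 6.4002564877

6.400256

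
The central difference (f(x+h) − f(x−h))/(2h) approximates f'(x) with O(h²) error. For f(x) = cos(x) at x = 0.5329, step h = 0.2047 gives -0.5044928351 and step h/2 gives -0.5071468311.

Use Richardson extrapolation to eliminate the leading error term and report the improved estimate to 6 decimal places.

-0.508031

Leading term ∝ h^2; use weight 4 = 2^2.
A(h/2) − A(h) = -0.5071468311 − (-0.5044928351) = -0.0026539960
Correction (A(h/2) − A(h))/(4 − 1) = (-0.0026539960)/3 = -0.0008846653
R = -0.5071468311 − 0.0008846653 = -0.5080314964
Correction |R − A(h/2)| = 8.847e-04; gap |A(h/2) − A(h)| = 2.654e-03.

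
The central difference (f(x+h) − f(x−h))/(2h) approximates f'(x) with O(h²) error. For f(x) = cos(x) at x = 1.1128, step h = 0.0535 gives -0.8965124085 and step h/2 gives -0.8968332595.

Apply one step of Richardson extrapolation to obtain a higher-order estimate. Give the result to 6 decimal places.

-0.896940

r = 2, so 2^r = 4.
Top: 4(-0.8968332595) − (-0.8965124085) = -2.6908206295
Extrapolated: (-2.6908206295) / 3 = -0.8969402098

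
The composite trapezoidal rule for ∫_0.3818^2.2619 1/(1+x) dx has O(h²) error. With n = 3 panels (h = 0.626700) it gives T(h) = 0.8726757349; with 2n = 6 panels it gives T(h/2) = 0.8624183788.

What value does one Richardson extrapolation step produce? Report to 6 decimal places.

r = 2, so 2^r = 4.
Top: 4(0.8624183788) − (0.8726757349) = 2.5769977803
Extrapolated: 2.5769977803 / 3 = 0.8589992601

0.858999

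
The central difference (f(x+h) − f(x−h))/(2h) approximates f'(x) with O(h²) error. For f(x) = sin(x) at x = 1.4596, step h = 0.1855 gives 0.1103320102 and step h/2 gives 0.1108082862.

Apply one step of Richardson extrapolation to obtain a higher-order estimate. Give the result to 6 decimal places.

r = 2: numerator weight 4, denominator 3.
Top: 4(0.1108082862) − (0.1103320102) = 0.3329011346
Denominator 4 − 1 = 3.
R = 0.3329011346/3 = 0.1109670449

0.110967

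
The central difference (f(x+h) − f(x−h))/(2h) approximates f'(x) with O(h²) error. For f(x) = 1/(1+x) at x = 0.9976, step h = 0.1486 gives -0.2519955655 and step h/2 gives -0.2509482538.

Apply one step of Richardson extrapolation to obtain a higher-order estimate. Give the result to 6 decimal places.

The method has order 2: 2^2 = 4.
2^2*A(h/2) = -1.0037930152; minus A(h) gives -0.7517974497.
Denominator 4 − 1 = 3.
Extrapolated: (-0.7517974497) / 3 = -0.2505991499
Shift from A(h/2): +0.0003491039.

-0.250599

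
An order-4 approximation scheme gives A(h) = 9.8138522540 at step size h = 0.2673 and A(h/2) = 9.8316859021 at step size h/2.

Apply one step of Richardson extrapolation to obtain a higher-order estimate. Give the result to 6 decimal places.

9.832875

The method has order 4: 2^4 = 16.
16×9.8316859021 − 9.8138522540 = 147.4931221796
Divide by 2^4 − 1 = 15.
Extrapolated: 147.4931221796 / 15 = 9.8328748120
Correction |R − A(h/2)| = 1.189e-03; gap |A(h/2) − A(h)| = 1.783e-02.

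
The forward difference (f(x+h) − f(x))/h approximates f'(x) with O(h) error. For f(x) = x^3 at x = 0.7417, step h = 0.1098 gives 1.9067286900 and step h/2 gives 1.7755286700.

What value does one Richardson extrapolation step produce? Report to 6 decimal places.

Order 1 gives 2^r = 2 and 2^r − 1 = 1.
2·1.7755286700 = 3.5510573400; 3.5510573400 − 1.9067286900 = 1.6443286500
Divide by 2^1 − 1 = 1.
Extrapolated: 1.6443286500 / 1 = 1.6443286500

1.644329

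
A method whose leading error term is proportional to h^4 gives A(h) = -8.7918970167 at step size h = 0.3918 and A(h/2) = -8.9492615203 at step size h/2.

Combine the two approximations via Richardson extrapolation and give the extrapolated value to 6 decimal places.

Order 4 gives 2^r = 16 and 2^r − 1 = 15.
Top: 16(-8.9492615203) − (-8.7918970167) = -134.3962873081
Denominator 16 − 1 = 15.
Extrapolated: (-134.3962873081) / 15 = -8.9597524872
Gap between inputs: 1.574e-01; correction applied: −0.0104909669.

-8.959752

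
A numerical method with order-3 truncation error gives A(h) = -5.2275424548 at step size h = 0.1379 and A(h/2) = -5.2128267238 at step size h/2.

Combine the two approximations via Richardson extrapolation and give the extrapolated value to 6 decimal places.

Order 3 gives 2^r = 8 and 2^r − 1 = 7.
8*(-5.2128267238) = -41.7026137904; (-41.7026137904) − (-5.2275424548) = -36.4750713356
Divide by 2^3 − 1 = 7.
(8*(-5.2128267238) − (-5.2275424548))/(8 − 1) = -5.2107244765
Gap between inputs: 1.472e-02; correction applied: +0.0021022473.

-5.210724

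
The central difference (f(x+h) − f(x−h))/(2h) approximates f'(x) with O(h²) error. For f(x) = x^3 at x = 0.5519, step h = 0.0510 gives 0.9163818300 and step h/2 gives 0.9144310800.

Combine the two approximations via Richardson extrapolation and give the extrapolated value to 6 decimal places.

0.913781

Order 2 gives 2^r = 4 and 2^r − 1 = 3.
Weighted: 3.6577243200 − 0.9163818300 = 2.7413424900
Denominator 4 − 1 = 3.
So the Richardson estimate is 0.9137808300.
Correction |R − A(h/2)| = 6.503e-04; gap |A(h/2) − A(h)| = 1.951e-03.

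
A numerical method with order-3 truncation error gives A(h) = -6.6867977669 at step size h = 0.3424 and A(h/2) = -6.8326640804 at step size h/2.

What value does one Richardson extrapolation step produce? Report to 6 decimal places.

-6.853502

The method has order 3: 2^3 = 8.
A(h/2) − A(h) = -6.8326640804 − (-6.6867977669) = -0.1458663135
Divide by 2^3 − 1 = 7: (-0.1458663135)/7 = -0.0208380448
R = A(h/2) + (A(h/2) − A(h))/7 = -6.8326640804 − 0.0208380448 = -6.8535021252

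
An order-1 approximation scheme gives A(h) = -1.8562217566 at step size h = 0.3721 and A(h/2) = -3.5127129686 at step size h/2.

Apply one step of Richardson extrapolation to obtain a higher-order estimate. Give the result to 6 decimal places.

Method order is 1; weight 2^1 = 2.
2·(-3.5127129686) = -7.0254259372; (-7.0254259372) − (-1.8562217566) = -5.1692041806
Divide by 2^1 − 1 = 1.
(2·(-3.5127129686) − (-1.8562217566))/(2 − 1) = -5.1692041806

-5.169204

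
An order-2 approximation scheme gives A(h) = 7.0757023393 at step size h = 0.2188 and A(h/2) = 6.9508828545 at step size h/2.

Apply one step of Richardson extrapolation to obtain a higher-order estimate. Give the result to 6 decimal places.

6.909276

The method has order 2: 2^2 = 4.
Weighted: 27.8035314180 − 7.0757023393 = 20.7278290787
Divide by 2^2 − 1 = 3.
Result: 6.9092763596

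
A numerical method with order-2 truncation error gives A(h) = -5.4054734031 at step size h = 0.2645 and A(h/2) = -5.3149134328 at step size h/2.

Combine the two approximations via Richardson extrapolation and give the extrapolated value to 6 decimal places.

With r = 2 the leading error scales as h^2, so the weight is 2^2 = 4.
Top: 4(-5.3149134328) − (-5.4054734031) = -15.8541803281
Extrapolated: (-15.8541803281) / 3 = -5.2847267760

-5.284727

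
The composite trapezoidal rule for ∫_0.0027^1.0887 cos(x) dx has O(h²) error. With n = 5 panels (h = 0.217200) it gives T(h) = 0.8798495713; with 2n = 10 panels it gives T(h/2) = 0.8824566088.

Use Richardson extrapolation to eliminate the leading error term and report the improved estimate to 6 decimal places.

With r = 2 the leading error scales as h^2, so the weight is 2^2 = 4.
4 × 0.8824566088 = 3.5298264352; subtract 0.8798495713 → 2.6499768639
(4 × 0.8824566088 − 0.8798495713)/(4 − 1) = 0.8833256213
Shift from A(h/2): +0.0008690125.

0.883326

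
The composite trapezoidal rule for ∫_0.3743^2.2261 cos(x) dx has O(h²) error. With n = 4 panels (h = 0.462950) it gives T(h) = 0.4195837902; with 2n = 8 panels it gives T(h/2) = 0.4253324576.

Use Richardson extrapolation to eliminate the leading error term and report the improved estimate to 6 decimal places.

Leading term ∝ h^2; use weight 4 = 2^2.
4 × 0.4253324576 = 1.7013298304; subtract 0.4195837902 → 1.2817460402
Divide by 2^2 − 1 = 3.
So the Richardson estimate is 0.4272486801.

0.427249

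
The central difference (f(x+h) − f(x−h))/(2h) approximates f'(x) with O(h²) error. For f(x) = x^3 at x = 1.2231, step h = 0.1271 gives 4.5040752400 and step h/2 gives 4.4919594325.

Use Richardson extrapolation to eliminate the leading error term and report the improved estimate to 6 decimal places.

4.487921

Error is O(h^2); halving h shrinks it by 2^2 = 4.
Numerator 4 × A(h/2) − A(h) = 4 × 4.4919594325 − 4.5040752400 = 13.4637624900
Denominator 4 − 1 = 3.
13.4637624900 ÷ 3 = 4.4879208300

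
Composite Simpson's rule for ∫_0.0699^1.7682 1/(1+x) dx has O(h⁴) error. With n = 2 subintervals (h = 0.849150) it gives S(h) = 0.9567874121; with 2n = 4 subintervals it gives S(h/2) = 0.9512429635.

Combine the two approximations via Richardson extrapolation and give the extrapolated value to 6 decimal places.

0.950873

Method order is 4; weight 2^4 = 16.
2^4×A(h/2) = 15.2198874160; minus A(h) gives 14.2631000039.
Denominator 16 − 1 = 15.
14.2631000039 ÷ 15 = 0.9508733336
Correction |R − A(h/2)| = 3.696e-04; gap |A(h/2) − A(h)| = 5.544e-03.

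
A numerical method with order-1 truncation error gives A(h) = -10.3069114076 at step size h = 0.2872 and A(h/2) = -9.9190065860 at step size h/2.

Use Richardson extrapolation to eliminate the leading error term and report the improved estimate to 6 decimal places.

With r = 1 the leading error scales as h^1, so the weight is 2^1 = 2.
2×(-9.9190065860) = -19.8380131720; subtract (-10.3069114076) → -9.5311017644
Divide by 2^1 − 1 = 1.
Extrapolated: (-9.5311017644) / 1 = -9.5311017644
Correction |R − A(h/2)| = 3.879e-01; gap |A(h/2) − A(h)| = 3.879e-01.

-9.531102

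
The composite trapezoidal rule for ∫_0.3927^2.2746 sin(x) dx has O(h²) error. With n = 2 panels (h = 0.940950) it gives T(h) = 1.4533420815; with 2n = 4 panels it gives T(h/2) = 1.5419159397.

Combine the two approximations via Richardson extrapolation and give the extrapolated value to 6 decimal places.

1.571441

Leading term ∝ h^2; use weight 4 = 2^2.
Difference of the inputs: 1.5419159397 − 1.4533420815 = 0.0885738582
Divide by 2^2 − 1 = 3: 0.0885738582/3 = 0.0295246194
R = A(h/2) + (A(h/2) − A(h))/3 = 1.5419159397 + 0.0295246194 = 1.5714405591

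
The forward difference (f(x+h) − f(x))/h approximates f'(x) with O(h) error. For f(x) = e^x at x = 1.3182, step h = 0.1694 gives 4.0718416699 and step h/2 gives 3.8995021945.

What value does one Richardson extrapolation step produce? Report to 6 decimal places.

Order 1 gives 2^r = 2 and 2^r − 1 = 1.
Top: 2(3.8995021945) − (4.0718416699) = 3.7271627191
Divide by 2^1 − 1 = 1.
R = 3.7271627191/1 = 3.7271627191

3.727163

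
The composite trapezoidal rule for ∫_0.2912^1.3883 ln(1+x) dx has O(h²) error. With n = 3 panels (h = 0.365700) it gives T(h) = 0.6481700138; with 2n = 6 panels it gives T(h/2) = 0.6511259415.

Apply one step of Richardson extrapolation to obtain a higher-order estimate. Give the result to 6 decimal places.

Error is O(h^2); halving h shrinks it by 2^2 = 4.
Top: 4(0.6511259415) − (0.6481700138) = 1.9563337522
Denominator 4 − 1 = 3.
(4 × 0.6511259415 − 0.6481700138)/(4 − 1) = 0.6521112507
Shift from A(h/2): +0.0009853092.

0.652111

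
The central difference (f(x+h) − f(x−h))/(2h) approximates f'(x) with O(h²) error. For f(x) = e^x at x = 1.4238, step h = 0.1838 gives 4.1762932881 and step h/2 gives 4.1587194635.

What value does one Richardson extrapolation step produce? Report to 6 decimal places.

4.152862

With r = 2 the leading error scales as h^2, so the weight is 2^2 = 4.
Top: 4(4.1587194635) − (4.1762932881) = 12.4585845659
Divide by 2^2 − 1 = 3.
R = 12.4585845659/3 = 4.1528615220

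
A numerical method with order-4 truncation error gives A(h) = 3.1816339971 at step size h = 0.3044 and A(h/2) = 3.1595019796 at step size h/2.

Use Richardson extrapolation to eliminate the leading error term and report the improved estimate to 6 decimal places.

Method order is 4; weight 2^4 = 16.
2^4*A(h/2) = 50.5520316736; minus A(h) gives 47.3703976765.
47.3703976765 ÷ 15 = 3.1580265118
Gap between inputs: 2.213e-02; correction applied: −0.0014754678.

3.158027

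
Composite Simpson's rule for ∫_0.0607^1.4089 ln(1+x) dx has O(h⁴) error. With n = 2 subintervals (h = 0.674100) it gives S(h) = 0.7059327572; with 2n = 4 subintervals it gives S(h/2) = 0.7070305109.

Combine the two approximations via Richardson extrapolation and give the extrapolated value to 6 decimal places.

0.707104

Leading term ∝ h^4; use weight 16 = 2^4.
Top: 16(0.7070305109) − (0.7059327572) = 10.6065554172
Denominator 16 − 1 = 15.
Extrapolated: 10.6065554172 / 15 = 0.7071036945
Gap between inputs: 1.098e-03; correction applied: +0.0000731836.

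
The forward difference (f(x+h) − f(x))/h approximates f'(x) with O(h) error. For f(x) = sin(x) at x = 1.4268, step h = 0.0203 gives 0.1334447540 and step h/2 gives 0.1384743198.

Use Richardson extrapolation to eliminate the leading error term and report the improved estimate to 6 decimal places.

0.143504

Order 1 gives 2^r = 2 and 2^r − 1 = 1.
2^1*A(h/2) = 0.2769486396; minus A(h) gives 0.1435038856.
Denominator 2 − 1 = 1.
0.1435038856 ÷ 1 = 0.1435038856
Shift from A(h/2): +0.0050295658.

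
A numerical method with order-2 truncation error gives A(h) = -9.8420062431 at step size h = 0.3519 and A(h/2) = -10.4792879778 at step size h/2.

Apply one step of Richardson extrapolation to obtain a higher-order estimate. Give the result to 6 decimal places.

-10.691715

r = 2: numerator weight 4, denominator 3.
Weighted: (-41.9171519112) − (-9.8420062431) = -32.0751456681
Extrapolated: (-32.0751456681) / 3 = -10.6917152227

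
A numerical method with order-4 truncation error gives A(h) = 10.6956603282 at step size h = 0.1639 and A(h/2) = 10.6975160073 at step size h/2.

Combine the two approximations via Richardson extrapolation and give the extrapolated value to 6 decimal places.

r = 4, so 2^r = 16.
2^4*A(h/2) = 171.1602561168; minus A(h) gives 160.4645957886.
R = 160.4645957886/15 = 10.6976397192

10.697640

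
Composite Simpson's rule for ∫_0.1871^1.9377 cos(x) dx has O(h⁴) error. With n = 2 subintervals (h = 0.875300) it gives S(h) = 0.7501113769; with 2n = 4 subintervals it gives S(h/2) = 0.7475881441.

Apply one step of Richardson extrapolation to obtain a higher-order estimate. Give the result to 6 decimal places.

r = 4, so 2^r = 16.
Weighted: 11.9614103056 − 0.7501113769 = 11.2112989287
Denominator 16 − 1 = 15.
Result: 0.7474199286
Gap between inputs: 2.523e-03; correction applied: −0.0001682155.

0.747420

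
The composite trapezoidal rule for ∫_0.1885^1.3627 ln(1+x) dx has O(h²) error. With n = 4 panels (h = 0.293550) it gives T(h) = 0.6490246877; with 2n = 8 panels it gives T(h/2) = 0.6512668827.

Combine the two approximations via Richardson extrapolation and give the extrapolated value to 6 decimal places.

0.652014

The method has order 2: 2^2 = 4.
4*0.6512668827 = 2.6050675308; subtract 0.6490246877 → 1.9560428431
(4*0.6512668827 − 0.6490246877)/(4 − 1) = 0.6520142810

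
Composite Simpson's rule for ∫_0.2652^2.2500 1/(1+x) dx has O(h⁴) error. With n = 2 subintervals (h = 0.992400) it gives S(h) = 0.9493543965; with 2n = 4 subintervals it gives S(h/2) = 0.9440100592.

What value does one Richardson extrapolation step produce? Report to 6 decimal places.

r = 4: numerator weight 16, denominator 15.
Top: 16(0.9440100592) − (0.9493543965) = 14.1548065507
(16*0.9440100592 − 0.9493543965)/(16 − 1) = 0.9436537700
Gap between inputs: 5.344e-03; correction applied: −0.0003562892.

0.943654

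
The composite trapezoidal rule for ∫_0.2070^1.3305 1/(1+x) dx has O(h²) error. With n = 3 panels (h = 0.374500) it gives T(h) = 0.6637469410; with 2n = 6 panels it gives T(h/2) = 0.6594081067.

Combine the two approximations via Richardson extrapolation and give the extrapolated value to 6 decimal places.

r = 2, so 2^r = 4.
Numerator 4·A(h/2) − A(h) = 4·0.6594081067 − 0.6637469410 = 1.9738854858
Divide by 2^2 − 1 = 3.
Result: 0.6579618286
Correction |R − A(h/2)| = 1.446e-03; gap |A(h/2) − A(h)| = 4.339e-03.

0.657962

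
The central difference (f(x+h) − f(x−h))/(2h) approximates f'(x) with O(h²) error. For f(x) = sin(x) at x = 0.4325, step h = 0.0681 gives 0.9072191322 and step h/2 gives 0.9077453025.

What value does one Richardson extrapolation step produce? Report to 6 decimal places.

Order 2 gives 2^r = 4 and 2^r − 1 = 3.
4*0.9077453025 = 3.6309812100; subtract 0.9072191322 → 2.7237620778
2.7237620778 ÷ 3 = 0.9079206926

0.907921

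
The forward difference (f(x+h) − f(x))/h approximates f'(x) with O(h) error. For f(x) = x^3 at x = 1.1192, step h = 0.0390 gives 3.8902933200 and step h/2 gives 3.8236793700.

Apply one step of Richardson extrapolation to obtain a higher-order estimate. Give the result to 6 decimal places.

With r = 1 the leading error scales as h^1, so the weight is 2^1 = 2.
2×3.8236793700 = 7.6473587400; subtract 3.8902933200 → 3.7570654200
Denominator 2 − 1 = 1.
So the Richardson estimate is 3.7570654200.

3.757065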